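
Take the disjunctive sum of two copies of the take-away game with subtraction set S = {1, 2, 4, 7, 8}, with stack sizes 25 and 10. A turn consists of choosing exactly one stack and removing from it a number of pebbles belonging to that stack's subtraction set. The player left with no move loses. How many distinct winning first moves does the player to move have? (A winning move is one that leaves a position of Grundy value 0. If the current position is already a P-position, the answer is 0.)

0

All stacks use S = {1, 2, 4, 7, 8}:
n :  0  1  2  3  4  5  6  7  8  9 10 11 12 13 14 15 16 17 18 19 20 21 22 23 24 25
G :  0  1  2  0  1  2  0  1  2  0  1  2  0  1  2  0  1  2  0  1  2  0  1  2  0  1
Stack A: G(25) = 1.
Stack B: G(10) = 1.
Combined Grundy value = 1 ⊕ 1 = 0.
A winning move leaves total XOR = 0, i.e. changes one component's Grundy value g to g ⊕ X where X is the current total.
Stack A: target g' = 1⊕0 = 1, but every legal move changes the Grundy value (mex property), so 0 moves.
Stack B: target g' = 1⊕0 = 1, but every legal move changes the Grundy value (mex property), so 0 moves.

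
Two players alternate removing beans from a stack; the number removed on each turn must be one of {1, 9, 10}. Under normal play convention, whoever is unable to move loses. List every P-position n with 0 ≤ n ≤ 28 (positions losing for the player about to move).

G(0) = 0
G(1) = mex{0} = 1
G(2) = mex{1} = 0
G(3) = mex{0} = 1
G(4) = mex{1} = 0
G(5) = mex{0} = 1
G(6) = mex{1} = 0
G(7) = mex{0} = 1
G(8) = mex{1} = 0
G(9) = mex{0,0} = 1
G(10) = mex{1,1,0} = 2
G(11) = mex{2,0,1} = 3
G(12) = mex{3,1,0} = 2
G(13) = mex{2,0,1} = 3
G(14) = mex{3,1,0} = 2
G(15) = mex{2,0,1} = 3
G(16) = mex{3,1,0} = 2
G(17) = mex{2,0,1} = 3
G(18) = mex{3,1,0} = 2
G(19) = mex{2,2,1} = 0
G(20) = mex{0,3,2} = 1
G(21) = mex{1,2,3} = 0
G(22) = mex{0,3,2} = 1
G(23) = mex{1,2,3} = 0
G(24) = mex{0,3,2} = 1
G(25) = mex{1,2,3} = 0
G(26) = mex{0,3,2} = 1
G(27) = mex{1,2,3} = 0
G(28) = mex{0,0,2} = 1
P-positions are exactly the n with G(n) = 0.

0, 2, 4, 6, 8, 19, 21, 23, 25, 27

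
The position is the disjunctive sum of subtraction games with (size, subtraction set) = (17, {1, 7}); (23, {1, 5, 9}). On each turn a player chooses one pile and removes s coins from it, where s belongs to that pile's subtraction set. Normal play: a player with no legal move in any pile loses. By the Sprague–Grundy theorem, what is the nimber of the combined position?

0

Pile A, S = {1, 7}:
G(0) = 0
G(1) = mex{0} = 1
G(2) = mex{1} = 0
G(3) = mex{0} = 1
G(4) = mex{1} = 0
G(5) = mex{0} = 1
G(6) = mex{1} = 0
G(7) = mex{0,0} = 1
G(8) = mex{1,1} = 0
G(9) = mex{0,0} = 1
G(10) = mex{1,1} = 0
G(11) = mex{0,0} = 1
G(12) = mex{1,1} = 0
G(13) = mex{0,0} = 1
G(14) = mex{1,1} = 0
G(15) = mex{0,0} = 1
G(16) = mex{1,1} = 0
G(17) = mex{0,0} = 1
G_A(17) = 1.
Pile B, S = {1, 5, 9}:
n :  0  1  2  3  4  5  6  7  8  9 10 11 12 13 14 15 16 17 18 19 20 21 22 23
G :  0  1  0  1  0  1  0  1  0  1  0  1  0  1  0  1  0  1  0  1  0  1  0  1
G_B(23) = 1.
Combined Grundy value = 1 ⊕ 1 = 0.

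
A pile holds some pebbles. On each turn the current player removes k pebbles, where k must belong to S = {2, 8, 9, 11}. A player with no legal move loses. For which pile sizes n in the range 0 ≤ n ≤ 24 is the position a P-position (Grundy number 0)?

0, 1, 4, 5, 17, 18, 21, 22

G(0) = 0
G(1) = mex{} = 0
G(2) = mex{0} = 1
G(3) = mex{0} = 1
G(4) = mex{1} = 0
G(5) = mex{1} = 0
G(6) = mex{0} = 1
G(7) = mex{0} = 1
G(8) = mex{1,0} = 2
G(9) = mex{1,0,0} = 2
G(10) = mex{2,1,0} = 3
G(11) = mex{2,1,1,0} = 3
G(12) = mex{3,0,1,0} = 2
G(13) = mex{3,0,0,1} = 2
G(14) = mex{2,1,0,1} = 3
G(15) = mex{2,1,1,0} = 3
G(16) = mex{3,2,1,0} = 4
G(17) = mex{3,2,2,1} = 0
G(18) = mex{4,3,2,1} = 0
G(19) = mex{0,3,3,2} = 1
G(20) = mex{0,2,3,2} = 1
G(21) = mex{1,2,2,3} = 0
G(22) = mex{1,3,2,3} = 0
G(23) = mex{0,3,3,2} = 1
G(24) = mex{0,4,3,2} = 1
P-positions are exactly the n with G(n) = 0.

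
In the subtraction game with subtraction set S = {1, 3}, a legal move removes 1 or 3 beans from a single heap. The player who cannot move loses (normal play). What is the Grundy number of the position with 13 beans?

1

G(0) = 0
G(1) = mex{0} = 1
G(2) = mex{1} = 0
G(3) = mex{0,0} = 1
G(4) = mex{1,1} = 0
G(5) = mex{0,0} = 1
G(6) = mex{1,1} = 0
G(7) = mex{0,0} = 1
G(8) = mex{1,1} = 0
G(9) = mex{0,0} = 1
G(10) = mex{1,1} = 0
G(11) = mex{0,0} = 1
G(12) = mex{1,1} = 0
G(13) = mex{0,0} = 1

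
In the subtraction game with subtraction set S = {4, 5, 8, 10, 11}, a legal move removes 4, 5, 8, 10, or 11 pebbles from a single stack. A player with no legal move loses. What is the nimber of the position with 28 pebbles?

3

G(0) = 0
G(1) = mex{} = 0
G(2) = mex{} = 0
G(3) = mex{} = 0
G(4) = mex{0} = 1
G(5) = mex{0,0} = 1
G(6) = mex{0,0} = 1
G(7) = mex{0,0} = 1
G(8) = mex{1,0,0} = 2
G(9) = mex{1,1,0} = 2
G(10) = mex{1,1,0,0} = 2
G(11) = mex{1,1,0,0,0} = 2
G(12) = mex{2,1,1,0,0} = 3
G(13) = mex{2,2,1,0,0} = 3
G(14) = mex{2,2,1,1,0} = 3
G(15) = mex{2,2,1,1,1} = 0
G(16) = mex{3,2,2,1,1} = 0
G(17) = mex{3,3,2,1,1} = 0
G(18) = mex{3,3,2,2,1} = 0
G(19) = mex{0,3,2,2,2} = 1
G(20) = mex{0,0,3,2,2} = 1
G(21) = mex{0,0,3,2,2} = 1
G(22) = mex{0,0,3,3,2} = 1
G(23) = mex{1,0,0,3,3} = 2
G(24) = mex{1,1,0,3,3} = 2
G(25) = mex{1,1,0,0,3} = 2
G(26) = mex{1,1,0,0,0} = 2
G(27) = mex{2,1,1,0,0} = 3
G(28) = mex{2,2,1,0,0} = 3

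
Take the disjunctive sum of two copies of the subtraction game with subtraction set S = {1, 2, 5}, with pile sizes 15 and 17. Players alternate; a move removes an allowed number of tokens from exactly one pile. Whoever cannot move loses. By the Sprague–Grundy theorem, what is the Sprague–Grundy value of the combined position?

2

All piles use S = {1, 2, 5}:
n :  0  1  2  3  4  5  6  7  8  9 10 11 12 13 14 15 16 17
G :  0  1  2  0  1  2  0  1  2  0  1  2  0  1  2  0  1  2
Pile A: G(15) = 0.
Pile B: G(17) = 2.
Combined Grundy value = 0 ⊕ 2 = 2.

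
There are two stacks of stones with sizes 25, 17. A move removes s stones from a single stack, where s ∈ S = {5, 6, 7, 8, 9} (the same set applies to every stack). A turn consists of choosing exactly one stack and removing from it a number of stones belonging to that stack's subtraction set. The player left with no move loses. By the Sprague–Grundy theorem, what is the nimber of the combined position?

2

All stacks use S = {5, 6, 7, 8, 9}:
G(0) = 0
G(1) = mex{} = 0
G(2) = mex{} = 0
G(3) = mex{} = 0
G(4) = mex{} = 0
G(5) = mex{0} = 1
G(6) = mex{0,0} = 1
G(7) = mex{0,0,0} = 1
G(8) = mex{0,0,0,0} = 1
G(9) = mex{0,0,0,0,0} = 1
G(10) = mex{1,0,0,0,0} = 2
G(11) = mex{1,1,0,0,0} = 2
G(12) = mex{1,1,1,0,0} = 2
G(13) = mex{1,1,1,1,0} = 2
G(14) = mex{1,1,1,1,1} = 0
G(15) = mex{2,1,1,1,1} = 0
G(16) = mex{2,2,1,1,1} = 0
G(17) = mex{2,2,2,1,1} = 0
G(18) = mex{2,2,2,2,1} = 0
G(19) = mex{0,2,2,2,2} = 1
G(20) = mex{0,0,2,2,2} = 1
G(21) = mex{0,0,0,2,2} = 1
G(22) = mex{0,0,0,0,2} = 1
G(23) = mex{0,0,0,0,0} = 1
G(24) = mex{1,0,0,0,0} = 2
G(25) = mex{1,1,0,0,0} = 2
Stack A: G(25) = 2.
Stack B: G(17) = 0.
Combined Grundy value = 2 ⊕ 0 = 2.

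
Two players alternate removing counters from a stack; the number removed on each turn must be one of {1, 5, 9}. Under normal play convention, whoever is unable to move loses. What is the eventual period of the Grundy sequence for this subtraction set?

n :  0  1  2  3  4  5  6  7  8  9 10 11 12 13 14
G :  0  1  0  1  0  1  0  1  0  1  0  1  0  1  0
G(n+2) = G(n) holds for n = 0,…,8 (a full window of length max(S) = 9), so the sequence is purely periodic with period 2.

2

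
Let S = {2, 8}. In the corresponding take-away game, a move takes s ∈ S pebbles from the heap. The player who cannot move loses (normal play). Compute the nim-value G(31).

0

G(0) = 0
G(1) = mex{} = 0
G(2) = mex{0} = 1
G(3) = mex{0} = 1
G(4) = mex{1} = 0
G(5) = mex{1} = 0
G(6) = mex{0} = 1
G(7) = mex{0} = 1
G(8) = mex{1,0} = 2
G(9) = mex{1,0} = 2
G(10) = mex{2,1} = 0
G(11) = mex{2,1} = 0
G(12) = mex{0,0} = 1
G(13) = mex{0,0} = 1
G(14) = mex{1,1} = 0
G(15) = mex{1,1} = 0
G(16) = mex{0,2} = 1
G(17) = mex{0,2} = 1
G(18) = mex{1,0} = 2
G(19) = mex{1,0} = 2
G(20) = mex{2,1} = 0
G(21) = mex{2,1} = 0
G(22) = mex{0,0} = 1
G(23) = mex{0,0} = 1
G(24) = mex{1,1} = 0
G(25) = mex{1,1} = 0
G(26) = mex{0,2} = 1
G(27) = mex{0,2} = 1
G(28) = mex{1,0} = 2
G(29) = mex{1,0} = 2
G(30) = mex{2,1} = 0
G(31) = mex{2,1} = 0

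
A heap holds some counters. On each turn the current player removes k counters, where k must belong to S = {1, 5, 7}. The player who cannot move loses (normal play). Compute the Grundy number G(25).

1

G(0) = 0
G(1) = mex{0} = 1
G(2) = mex{1} = 0
G(3) = mex{0} = 1
G(4) = mex{1} = 0
G(5) = mex{0,0} = 1
G(6) = mex{1,1} = 0
G(7) = mex{0,0,0} = 1
G(8) = mex{1,1,1} = 0
G(9) = mex{0,0,0} = 1
G(10) = mex{1,1,1} = 0
G(11) = mex{0,0,0} = 1
G(12) = mex{1,1,1} = 0
G(13) = mex{0,0,0} = 1
G(14) = mex{1,1,1} = 0
G(15) = mex{0,0,0} = 1
G(16) = mex{1,1,1} = 0
G(17) = mex{0,0,0} = 1
G(18) = mex{1,1,1} = 0
G(19) = mex{0,0,0} = 1
G(20) = mex{1,1,1} = 0
G(21) = mex{0,0,0} = 1
G(22) = mex{1,1,1} = 0
G(23) = mex{0,0,0} = 1
G(24) = mex{1,1,1} = 0
G(25) = mex{0,0,0} = 1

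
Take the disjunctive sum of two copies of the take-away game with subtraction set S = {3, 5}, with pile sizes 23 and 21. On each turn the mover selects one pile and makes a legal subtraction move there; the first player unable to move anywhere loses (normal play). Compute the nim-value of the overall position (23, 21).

All piles use S = {3, 5}:
G(0) = 0
G(1) = mex{} = 0
G(2) = mex{} = 0
G(3) = mex{0} = 1
G(4) = mex{0} = 1
G(5) = mex{0,0} = 1
G(6) = mex{1,0} = 2
G(7) = mex{1,0} = 2
G(8) = mex{1,1} = 0
G(9) = mex{2,1} = 0
G(10) = mex{2,1} = 0
G(11) = mex{0,2} = 1
G(12) = mex{0,2} = 1
G(13) = mex{0,0} = 1
G(14) = mex{1,0} = 2
G(15) = mex{1,0} = 2
G(16) = mex{1,1} = 0
G(17) = mex{2,1} = 0
G(18) = mex{2,1} = 0
G(19) = mex{0,2} = 1
G(20) = mex{0,2} = 1
G(21) = mex{0,0} = 1
G(22) = mex{1,0} = 2
G(23) = mex{1,0} = 2
Pile A: G(23) = 2.
Pile B: G(21) = 1.
Combined Grundy value = 2 ⊕ 1 = 3.

3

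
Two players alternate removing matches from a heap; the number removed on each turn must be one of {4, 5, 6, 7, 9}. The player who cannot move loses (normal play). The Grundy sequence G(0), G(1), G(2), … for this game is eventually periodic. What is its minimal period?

n :  0  1  2  3  4  5  6  7  8  9 10 11 12 13 14 15 16 17 18 19 20 21 22 23 24 25 26 27
G :  0  0  0  0  1  1  1  1  2  2  2  2  3  0  0  0  0  1  1  1  1  2  2  2  2  3  0  0
G(n+13) = G(n) holds for n = 0,…,8 (a full window of length max(S) = 9), so the sequence is purely periodic with period 13.

13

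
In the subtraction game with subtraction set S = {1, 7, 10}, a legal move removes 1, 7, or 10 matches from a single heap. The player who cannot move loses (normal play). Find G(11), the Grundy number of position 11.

G(0) = 0
G(1) = mex{0} = 1
G(2) = mex{1} = 0
G(3) = mex{0} = 1
G(4) = mex{1} = 0
G(5) = mex{0} = 1
G(6) = mex{1} = 0
G(7) = mex{0,0} = 1
G(8) = mex{1,1} = 0
G(9) = mex{0,0} = 1
G(10) = mex{1,1,0} = 2
G(11) = mex{2,0,1} = 3

3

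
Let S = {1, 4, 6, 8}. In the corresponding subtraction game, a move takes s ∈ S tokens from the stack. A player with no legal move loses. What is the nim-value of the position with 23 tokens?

2

n :  0  1  2  3  4  5  6  7  8  9 10 11 12 13 14 15 16 17 18 19 20 21 22 23
G :  0  1  0  1  2  0  1  0  1  2  3  2  0  1  0  1  2  0  1  0  1  2  3  2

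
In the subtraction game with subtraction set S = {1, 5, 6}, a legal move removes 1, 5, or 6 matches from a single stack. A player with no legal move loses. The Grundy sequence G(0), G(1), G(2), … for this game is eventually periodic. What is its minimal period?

G(0) = 0
G(1) = mex{0} = 1
G(2) = mex{1} = 0
G(3) = mex{0} = 1
G(4) = mex{1} = 0
G(5) = mex{0,0} = 1
G(6) = mex{1,1,0} = 2
G(7) = mex{2,0,1} = 3
G(8) = mex{3,1,0} = 2
G(9) = mex{2,0,1} = 3
G(10) = mex{3,1,0} = 2
G(11) = mex{2,2,1} = 0
G(12) = mex{0,3,2} = 1
G(13) = mex{1,2,3} = 0
G(14) = mex{0,3,2} = 1
G(15) = mex{1,2,3} = 0
G(16) = mex{0,0,2} = 1
G(17) = mex{1,1,0} = 2
G(18) = mex{2,0,1} = 3
G(19) = mex{3,1,0} = 2
G(20) = mex{2,0,1} = 3
G(21) = mex{3,1,0} = 2
G(22) = mex{2,2,1} = 0
G(23) = mex{0,3,2} = 1
G(n+11) = G(n) holds for n = 0,…,5 (a full window of length max(S) = 6), so the sequence is purely periodic with period 11.

11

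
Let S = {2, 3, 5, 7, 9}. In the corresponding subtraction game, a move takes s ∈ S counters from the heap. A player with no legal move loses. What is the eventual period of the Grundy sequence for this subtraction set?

11

n :  0  1  2  3  4  5  6  7  8  9 10 11 12 13 14 15 16 17 18 19 20 21 22 23
G :  0  0  1  1  2  2  3  3  4  4  5  0  0  1  1  2  2  3  3  4  4  5  0  0
G(n+11) = G(n) holds for n = 0,…,8 (a full window of length max(S) = 9), so the sequence is purely periodic with period 11.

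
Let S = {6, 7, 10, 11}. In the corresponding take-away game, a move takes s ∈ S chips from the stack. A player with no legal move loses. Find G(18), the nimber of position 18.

0

G(0) = 0
G(1) = mex{} = 0
G(2) = mex{} = 0
G(3) = mex{} = 0
G(4) = mex{} = 0
G(5) = mex{} = 0
G(6) = mex{0} = 1
G(7) = mex{0,0} = 1
G(8) = mex{0,0} = 1
G(9) = mex{0,0} = 1
G(10) = mex{0,0,0} = 1
G(11) = mex{0,0,0,0} = 1
G(12) = mex{1,0,0,0} = 2
G(13) = mex{1,1,0,0} = 2
G(14) = mex{1,1,0,0} = 2
G(15) = mex{1,1,0,0} = 2
G(16) = mex{1,1,1,0} = 2
G(17) = mex{1,1,1,1} = 0
G(18) = mex{2,1,1,1} = 0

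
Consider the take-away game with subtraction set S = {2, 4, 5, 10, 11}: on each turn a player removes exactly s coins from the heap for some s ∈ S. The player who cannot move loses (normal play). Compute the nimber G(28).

n :  0  1  2  3  4  5  6  7  8  9 10 11 12 13 14 15 16 17 18 19 20 21 22 23 24 25 26 27 28
G :  0  0  1  1  2  2  3  0  0  1  1  2  2  3  0  0  1  1  2  2  3  0  0  1  1  2  2  3  0

0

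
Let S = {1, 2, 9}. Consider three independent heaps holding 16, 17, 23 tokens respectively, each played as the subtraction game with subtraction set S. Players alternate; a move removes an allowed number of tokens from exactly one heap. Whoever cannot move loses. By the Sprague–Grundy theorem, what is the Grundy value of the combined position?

All heaps use S = {1, 2, 9}:
n :  0  1  2  3  4  5  6  7  8  9 10 11 12 13 14 15 16 17 18 19 20 21 22 23
G :  0  1  2  0  1  2  0  1  2  3  0  1  2  0  1  2  0  1  2  3  0  1  2  0
Heap A: G(16) = 0.
Heap B: G(17) = 1.
Heap C: G(23) = 0.
Combined Grundy value = 0 ⊕ 1 ⊕ 0 = 1.

1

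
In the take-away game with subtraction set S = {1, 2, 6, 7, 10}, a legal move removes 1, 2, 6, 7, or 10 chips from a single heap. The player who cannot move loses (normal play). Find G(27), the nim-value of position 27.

0

n :  0  1  2  3  4  5  6  7  8  9 10 11 12 13 14 15 16 17 18 19 20 21 22 23 24 25 26 27
G :  0  1  2  0  1  2  3  4  0  1  2  0  1  2  3  4  0  1  2  0  1  2  3  4  0  1  2  0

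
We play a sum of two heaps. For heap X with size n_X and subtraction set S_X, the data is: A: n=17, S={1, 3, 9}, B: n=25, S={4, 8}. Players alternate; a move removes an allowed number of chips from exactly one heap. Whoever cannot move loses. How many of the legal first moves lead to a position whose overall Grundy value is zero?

4

Heap A, S = {1, 3, 9}:
n :  0  1  2  3  4  5  6  7  8  9 10 11 12 13 14 15 16 17
G :  0  1  0  1  0  1  0  1  0  1  0  1  0  1  0  1  0  1
G_A(17) = 1.
Heap B, S = {4, 8}:
G(0) = 0
G(1) = mex{} = 0
G(2) = mex{} = 0
G(3) = mex{} = 0
G(4) = mex{0} = 1
G(5) = mex{0} = 1
G(6) = mex{0} = 1
G(7) = mex{0} = 1
G(8) = mex{1,0} = 2
G(9) = mex{1,0} = 2
G(10) = mex{1,0} = 2
G(11) = mex{1,0} = 2
G(12) = mex{2,1} = 0
G(13) = mex{2,1} = 0
G(14) = mex{2,1} = 0
G(15) = mex{2,1} = 0
G(16) = mex{0,2} = 1
G(17) = mex{0,2} = 1
G(18) = mex{0,2} = 1
G(19) = mex{0,2} = 1
G(20) = mex{1,0} = 2
G(21) = mex{1,0} = 2
G(22) = mex{1,0} = 2
G(23) = mex{1,0} = 2
G(24) = mex{2,1} = 0
G(25) = mex{2,1} = 0
G_B(25) = 0.
Combined Grundy value = 1 ⊕ 0 = 1.
A winning move leaves total XOR = 0, i.e. changes one component's Grundy value g to g ⊕ X where X is the current total.
Heap A: need g' = 1⊕1 = 0. Options: 17−1→G=0, 17−3→G=0, 17−9→G=0. Hits: 3.
Heap B: need g' = 0⊕1 = 1. Options: 25−4→G=2, 25−8→G=1. Hits: 1.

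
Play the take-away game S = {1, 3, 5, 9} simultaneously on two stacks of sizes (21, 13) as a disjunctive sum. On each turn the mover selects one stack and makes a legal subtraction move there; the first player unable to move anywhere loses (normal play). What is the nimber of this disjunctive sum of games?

0

All stacks use S = {1, 3, 5, 9}:
G(0) = 0
G(1) = mex{0} = 1
G(2) = mex{1} = 0
G(3) = mex{0,0} = 1
G(4) = mex{1,1} = 0
G(5) = mex{0,0,0} = 1
G(6) = mex{1,1,1} = 0
G(7) = mex{0,0,0} = 1
G(8) = mex{1,1,1} = 0
G(9) = mex{0,0,0,0} = 1
G(10) = mex{1,1,1,1} = 0
G(11) = mex{0,0,0,0} = 1
G(12) = mex{1,1,1,1} = 0
G(13) = mex{0,0,0,0} = 1
G(14) = mex{1,1,1,1} = 0
G(15) = mex{0,0,0,0} = 1
G(16) = mex{1,1,1,1} = 0
G(17) = mex{0,0,0,0} = 1
G(18) = mex{1,1,1,1} = 0
G(19) = mex{0,0,0,0} = 1
G(20) = mex{1,1,1,1} = 0
G(21) = mex{0,0,0,0} = 1
Stack A: G(21) = 1.
Stack B: G(13) = 1.
Combined Grundy value = 1 ⊕ 1 = 0.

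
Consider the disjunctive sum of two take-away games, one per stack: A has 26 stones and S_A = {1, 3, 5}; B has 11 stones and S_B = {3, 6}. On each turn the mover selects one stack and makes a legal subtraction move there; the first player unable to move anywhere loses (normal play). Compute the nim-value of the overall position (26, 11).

0

Stack A, S = {1, 3, 5}:
n :  0  1  2  3  4  5  6  7  8  9 10 11 12 13 14 15 16 17 18 19 20 21 22 23 24 25 26
G :  0  1  0  1  0  1  0  1  0  1  0  1  0  1  0  1  0  1  0  1  0  1  0  1  0  1  0
G_A(26) = 0.
Stack B, S = {3, 6}:
G(0) = 0
G(1) = mex{} = 0
G(2) = mex{} = 0
G(3) = mex{0} = 1
G(4) = mex{0} = 1
G(5) = mex{0} = 1
G(6) = mex{1,0} = 2
G(7) = mex{1,0} = 2
G(8) = mex{1,0} = 2
G(9) = mex{2,1} = 0
G(10) = mex{2,1} = 0
G(11) = mex{2,1} = 0
G_B(11) = 0.
Combined Grundy value = 0 ⊕ 0 = 0.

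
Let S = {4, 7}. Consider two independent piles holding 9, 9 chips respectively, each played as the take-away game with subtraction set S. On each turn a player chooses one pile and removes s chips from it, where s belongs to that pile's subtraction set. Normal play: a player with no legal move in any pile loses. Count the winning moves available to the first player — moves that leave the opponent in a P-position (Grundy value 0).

All piles use S = {4, 7}:
G(0) = 0
G(1) = mex{} = 0
G(2) = mex{} = 0
G(3) = mex{} = 0
G(4) = mex{0} = 1
G(5) = mex{0} = 1
G(6) = mex{0} = 1
G(7) = mex{0,0} = 1
G(8) = mex{1,0} = 2
G(9) = mex{1,0} = 2
Pile A: G(9) = 2.
Pile B: G(9) = 2.
Combined Grundy value = 2 ⊕ 2 = 0.
A winning move leaves total XOR = 0, i.e. changes one component's Grundy value g to g ⊕ X where X is the current total.
Pile A: target g' = 2⊕0 = 2, but every legal move changes the Grundy value (mex property), so 0 moves.
Pile B: target g' = 2⊕0 = 2, but every legal move changes the Grundy value (mex property), so 0 moves.

0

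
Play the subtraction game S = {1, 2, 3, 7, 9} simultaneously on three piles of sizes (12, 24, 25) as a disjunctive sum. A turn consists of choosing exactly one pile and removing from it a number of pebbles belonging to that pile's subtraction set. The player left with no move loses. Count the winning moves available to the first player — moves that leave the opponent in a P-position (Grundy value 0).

All piles use S = {1, 2, 3, 7, 9}:
G(0) = 0
G(1) = mex{0} = 1
G(2) = mex{1,0} = 2
G(3) = mex{2,1,0} = 3
G(4) = mex{3,2,1} = 0
G(5) = mex{0,3,2} = 1
G(6) = mex{1,0,3} = 2
G(7) = mex{2,1,0,0} = 3
G(8) = mex{3,2,1,1} = 0
G(9) = mex{0,3,2,2,0} = 1
G(10) = mex{1,0,3,3,1} = 2
G(11) = mex{2,1,0,0,2} = 3
G(12) = mex{3,2,1,1,3} = 0
G(13) = mex{0,3,2,2,0} = 1
G(14) = mex{1,0,3,3,1} = 2
G(15) = mex{2,1,0,0,2} = 3
G(16) = mex{3,2,1,1,3} = 0
G(17) = mex{0,3,2,2,0} = 1
G(18) = mex{1,0,3,3,1} = 2
G(19) = mex{2,1,0,0,2} = 3
G(20) = mex{3,2,1,1,3} = 0
G(21) = mex{0,3,2,2,0} = 1
G(22) = mex{1,0,3,3,1} = 2
G(23) = mex{2,1,0,0,2} = 3
G(24) = mex{3,2,1,1,3} = 0
G(25) = mex{0,3,2,2,0} = 1
Pile A: G(12) = 0.
Pile B: G(24) = 0.
Pile C: G(25) = 1.
Combined Grundy value = 0 ⊕ 0 ⊕ 1 = 1.
A winning move leaves total XOR = 0, i.e. changes one component's Grundy value g to g ⊕ X where X is the current total.
Pile A: need g' = 0⊕1 = 1. Options: 12−1→G=3, 12−2→G=2, 12−3→G=1, 12−7→G=1, 12−9→G=3. Hits: 2.
Pile B: need g' = 0⊕1 = 1. Options: 24−1→G=3, 24−2→G=2, 24−3→G=1, 24−7→G=1, 24−9→G=3. Hits: 2.
Pile C: need g' = 1⊕1 = 0. Options: 25−1→G=0, 25−2→G=3, 25−3→G=2, 25−7→G=2, 25−9→G=0. Hits: 2.

6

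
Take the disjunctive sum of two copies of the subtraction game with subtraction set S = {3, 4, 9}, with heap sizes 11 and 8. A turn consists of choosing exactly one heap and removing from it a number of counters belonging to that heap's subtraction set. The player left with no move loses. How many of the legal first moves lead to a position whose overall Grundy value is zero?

5

All heaps use S = {3, 4, 9}:
G(0) = 0
G(1) = mex{} = 0
G(2) = mex{} = 0
G(3) = mex{0} = 1
G(4) = mex{0,0} = 1
G(5) = mex{0,0} = 1
G(6) = mex{1,0} = 2
G(7) = mex{1,1} = 0
G(8) = mex{1,1} = 0
G(9) = mex{2,1,0} = 3
G(10) = mex{0,2,0} = 1
G(11) = mex{0,0,0} = 1
Heap A: G(11) = 1.
Heap B: G(8) = 0.
Combined Grundy value = 1 ⊕ 0 = 1.
A winning move leaves total XOR = 0, i.e. changes one component's Grundy value g to g ⊕ X where X is the current total.
Heap A: need g' = 1⊕1 = 0. Options: 11−3→G=0, 11−4→G=0, 11−9→G=0. Hits: 3.
Heap B: need g' = 0⊕1 = 1. Options: 8−3→G=1, 8−4→G=1. Hits: 2.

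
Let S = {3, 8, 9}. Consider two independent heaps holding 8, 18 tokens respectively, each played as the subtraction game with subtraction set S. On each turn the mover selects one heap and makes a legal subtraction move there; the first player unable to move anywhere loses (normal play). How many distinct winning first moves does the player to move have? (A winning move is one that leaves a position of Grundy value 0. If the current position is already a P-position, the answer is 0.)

All heaps use S = {3, 8, 9}:
G(0) = 0
G(1) = mex{} = 0
G(2) = mex{} = 0
G(3) = mex{0} = 1
G(4) = mex{0} = 1
G(5) = mex{0} = 1
G(6) = mex{1} = 0
G(7) = mex{1} = 0
G(8) = mex{1,0} = 2
G(9) = mex{0,0,0} = 1
G(10) = mex{0,0,0} = 1
G(11) = mex{2,1,0} = 3
G(12) = mex{1,1,1} = 0
G(13) = mex{1,1,1} = 0
G(14) = mex{3,0,1} = 2
G(15) = mex{0,0,0} = 1
G(16) = mex{0,2,0} = 1
G(17) = mex{2,1,2} = 0
G(18) = mex{1,1,1} = 0
Heap A: G(8) = 2.
Heap B: G(18) = 0.
Combined Grundy value = 2 ⊕ 0 = 2.
A winning move leaves total XOR = 0, i.e. changes one component's Grundy value g to g ⊕ X where X is the current total.
Heap A: need g' = 2⊕2 = 0. Options: 8−3→G=1, 8−8→G=0. Hits: 1.
Heap B: need g' = 0⊕2 = 2. Options: 18−3→G=1, 18−8→G=1, 18−9→G=1. Hits: 0.

1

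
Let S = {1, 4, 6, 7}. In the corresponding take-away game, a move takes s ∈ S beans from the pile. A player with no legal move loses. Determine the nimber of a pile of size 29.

1

G(0) = 0
G(1) = mex{0} = 1
G(2) = mex{1} = 0
G(3) = mex{0} = 1
G(4) = mex{1,0} = 2
G(5) = mex{2,1} = 0
G(6) = mex{0,0,0} = 1
G(7) = mex{1,1,1,0} = 2
G(8) = mex{2,2,0,1} = 3
G(9) = mex{3,0,1,0} = 2
G(10) = mex{2,1,2,1} = 0
G(11) = mex{0,2,0,2} = 1
G(12) = mex{1,3,1,0} = 2
G(13) = mex{2,2,2,1} = 0
G(14) = mex{0,0,3,2} = 1
G(15) = mex{1,1,2,3} = 0
G(16) = mex{0,2,0,2} = 1
G(17) = mex{1,0,1,0} = 2
G(18) = mex{2,1,2,1} = 0
G(19) = mex{0,0,0,2} = 1
G(20) = mex{1,1,1,0} = 2
G(21) = mex{2,2,0,1} = 3
G(22) = mex{3,0,1,0} = 2
G(23) = mex{2,1,2,1} = 0
G(24) = mex{0,2,0,2} = 1
G(25) = mex{1,3,1,0} = 2
G(26) = mex{2,2,2,1} = 0
G(27) = mex{0,0,3,2} = 1
G(28) = mex{1,1,2,3} = 0
G(29) = mex{0,2,0,2} = 1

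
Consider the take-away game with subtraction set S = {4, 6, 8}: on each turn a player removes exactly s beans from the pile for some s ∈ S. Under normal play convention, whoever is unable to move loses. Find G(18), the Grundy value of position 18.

G(0) = 0
G(1) = mex{} = 0
G(2) = mex{} = 0
G(3) = mex{} = 0
G(4) = mex{0} = 1
G(5) = mex{0} = 1
G(6) = mex{0,0} = 1
G(7) = mex{0,0} = 1
G(8) = mex{1,0,0} = 2
G(9) = mex{1,0,0} = 2
G(10) = mex{1,1,0} = 2
G(11) = mex{1,1,0} = 2
G(12) = mex{2,1,1} = 0
G(13) = mex{2,1,1} = 0
G(14) = mex{2,2,1} = 0
G(15) = mex{2,2,1} = 0
G(16) = mex{0,2,2} = 1
G(17) = mex{0,2,2} = 1
G(18) = mex{0,0,2} = 1

1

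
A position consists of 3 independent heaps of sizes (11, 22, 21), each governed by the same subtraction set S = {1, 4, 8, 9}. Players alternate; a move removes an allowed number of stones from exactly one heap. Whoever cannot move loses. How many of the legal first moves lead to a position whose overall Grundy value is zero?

0

All heaps use S = {1, 4, 8, 9}:
n :  0  1  2  3  4  5  6  7  8  9 10 11 12 13 14 15 16 17 18 19 20 21 22
G :  0  1  0  1  2  0  1  0  1  2  3  2  0  1  2  3  2  0  1  0  1  2  0
Heap A: G(11) = 2.
Heap B: G(22) = 0.
Heap C: G(21) = 2.
Combined Grundy value = 2 ⊕ 0 ⊕ 2 = 0.
A winning move leaves total XOR = 0, i.e. changes one component's Grundy value g to g ⊕ X where X is the current total.
Heap A: target g' = 2⊕0 = 2, but every legal move changes the Grundy value (mex property), so 0 moves.
Heap B: target g' = 0⊕0 = 0, but every legal move changes the Grundy value (mex property), so 0 moves.
Heap C: target g' = 2⊕0 = 2, but every legal move changes the Grundy value (mex property), so 0 moves.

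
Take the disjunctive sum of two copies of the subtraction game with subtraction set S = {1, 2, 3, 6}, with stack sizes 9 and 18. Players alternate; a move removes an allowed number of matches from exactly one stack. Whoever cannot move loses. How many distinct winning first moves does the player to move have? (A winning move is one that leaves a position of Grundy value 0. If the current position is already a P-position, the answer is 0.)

2

All stacks use S = {1, 2, 3, 6}:
G(0) = 0
G(1) = mex{0} = 1
G(2) = mex{1,0} = 2
G(3) = mex{2,1,0} = 3
G(4) = mex{3,2,1} = 0
G(5) = mex{0,3,2} = 1
G(6) = mex{1,0,3,0} = 2
G(7) = mex{2,1,0,1} = 3
G(8) = mex{3,2,1,2} = 0
G(9) = mex{0,3,2,3} = 1
G(10) = mex{1,0,3,0} = 2
G(11) = mex{2,1,0,1} = 3
G(12) = mex{3,2,1,2} = 0
G(13) = mex{0,3,2,3} = 1
G(14) = mex{1,0,3,0} = 2
G(15) = mex{2,1,0,1} = 3
G(16) = mex{3,2,1,2} = 0
G(17) = mex{0,3,2,3} = 1
G(18) = mex{1,0,3,0} = 2
Stack A: G(9) = 1.
Stack B: G(18) = 2.
Combined Grundy value = 1 ⊕ 2 = 3.
A winning move leaves total XOR = 0, i.e. changes one component's Grundy value g to g ⊕ X where X is the current total.
Stack A: need g' = 1⊕3 = 2. Options: 9−1→G=0, 9−2→G=3, 9−3→G=2, 9−6→G=3. Hits: 1.
Stack B: need g' = 2⊕3 = 1. Options: 18−1→G=1, 18−2→G=0, 18−3→G=3, 18−6→G=0. Hits: 1.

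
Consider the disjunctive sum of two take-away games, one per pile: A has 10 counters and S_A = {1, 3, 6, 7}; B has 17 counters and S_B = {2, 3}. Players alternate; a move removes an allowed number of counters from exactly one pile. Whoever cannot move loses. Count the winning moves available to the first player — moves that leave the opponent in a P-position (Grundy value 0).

2

Pile A, S = {1, 3, 6, 7}:
G(0) = 0
G(1) = mex{0} = 1
G(2) = mex{1} = 0
G(3) = mex{0,0} = 1
G(4) = mex{1,1} = 0
G(5) = mex{0,0} = 1
G(6) = mex{1,1,0} = 2
G(7) = mex{2,0,1,0} = 3
G(8) = mex{3,1,0,1} = 2
G(9) = mex{2,2,1,0} = 3
G(10) = mex{3,3,0,1} = 2
G_A(10) = 2.
Pile B, S = {2, 3}:
G(0) = 0
G(1) = mex{} = 0
G(2) = mex{0} = 1
G(3) = mex{0,0} = 1
G(4) = mex{1,0} = 2
G(5) = mex{1,1} = 0
G(6) = mex{2,1} = 0
G(7) = mex{0,2} = 1
G(8) = mex{0,0} = 1
G(9) = mex{1,0} = 2
G(10) = mex{1,1} = 0
G(11) = mex{2,1} = 0
G(12) = mex{0,2} = 1
G(13) = mex{0,0} = 1
G(14) = mex{1,0} = 2
G(15) = mex{1,1} = 0
G(16) = mex{2,1} = 0
G(17) = mex{0,2} = 1
G_B(17) = 1.
Combined Grundy value = 2 ⊕ 1 = 3.
A winning move leaves total XOR = 0, i.e. changes one component's Grundy value g to g ⊕ X where X is the current total.
Pile A: need g' = 2⊕3 = 1. Options: 10−1→G=3, 10−3→G=3, 10−6→G=0, 10−7→G=1. Hits: 1.
Pile B: need g' = 1⊕3 = 2. Options: 17−2→G=0, 17−3→G=2. Hits: 1.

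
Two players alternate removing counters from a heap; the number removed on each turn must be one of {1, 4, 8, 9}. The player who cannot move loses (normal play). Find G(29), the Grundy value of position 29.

0

n :  0  1  2  3  4  5  6  7  8  9 10 11 12 13 14 15 16 17 18 19 20 21 22 23 24 25 26 27 28 29
G :  0  1  0  1  2  0  1  0  1  2  3  2  0  1  2  3  2  0  1  0  1  2  0  1  0  1  2  3  2  0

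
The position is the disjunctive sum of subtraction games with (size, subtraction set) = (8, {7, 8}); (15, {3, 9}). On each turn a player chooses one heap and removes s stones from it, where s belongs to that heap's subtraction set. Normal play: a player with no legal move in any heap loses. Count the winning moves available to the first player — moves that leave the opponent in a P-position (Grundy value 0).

0

Heap A, S = {7, 8}:
n : 0 1 2 3 4 5 6 7 8
G : 0 0 0 0 0 0 0 1 1
G_A(8) = 1.
Heap B, S = {3, 9}:
n :  0  1  2  3  4  5  6  7  8  9 10 11 12 13 14 15
G :  0  0  0  1  1  1  0  0  0  1  1  1  0  0  0  1
G_B(15) = 1.
Combined Grundy value = 1 ⊕ 1 = 0.
A winning move leaves total XOR = 0, i.e. changes one component's Grundy value g to g ⊕ X where X is the current total.
Heap A: target g' = 1⊕0 = 1, but every legal move changes the Grundy value (mex property), so 0 moves.
Heap B: target g' = 1⊕0 = 1, but every legal move changes the Grundy value (mex property), so 0 moves.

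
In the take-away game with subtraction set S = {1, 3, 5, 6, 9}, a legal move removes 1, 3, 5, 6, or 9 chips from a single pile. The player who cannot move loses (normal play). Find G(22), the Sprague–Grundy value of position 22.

2

G(0) = 0
G(1) = mex{0} = 1
G(2) = mex{1} = 0
G(3) = mex{0,0} = 1
G(4) = mex{1,1} = 0
G(5) = mex{0,0,0} = 1
G(6) = mex{1,1,1,0} = 2
G(7) = mex{2,0,0,1} = 3
G(8) = mex{3,1,1,0} = 2
G(9) = mex{2,2,0,1,0} = 3
G(10) = mex{3,3,1,0,1} = 2
G(11) = mex{2,2,2,1,0} = 3
G(12) = mex{3,3,3,2,1} = 0
G(13) = mex{0,2,2,3,0} = 1
G(14) = mex{1,3,3,2,1} = 0
G(15) = mex{0,0,2,3,2} = 1
G(16) = mex{1,1,3,2,3} = 0
G(17) = mex{0,0,0,3,2} = 1
G(18) = mex{1,1,1,0,3} = 2
G(19) = mex{2,0,0,1,2} = 3
G(20) = mex{3,1,1,0,3} = 2
G(21) = mex{2,2,0,1,0} = 3
G(22) = mex{3,3,1,0,1} = 2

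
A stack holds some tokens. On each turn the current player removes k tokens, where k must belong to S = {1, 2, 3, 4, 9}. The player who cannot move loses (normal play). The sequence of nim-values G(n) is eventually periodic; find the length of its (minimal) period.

5

G(0) = 0
G(1) = mex{0} = 1
G(2) = mex{1,0} = 2
G(3) = mex{2,1,0} = 3
G(4) = mex{3,2,1,0} = 4
G(5) = mex{4,3,2,1} = 0
G(6) = mex{0,4,3,2} = 1
G(7) = mex{1,0,4,3} = 2
G(8) = mex{2,1,0,4} = 3
G(9) = mex{3,2,1,0,0} = 4
G(10) = mex{4,3,2,1,1} = 0
G(11) = mex{0,4,3,2,2} = 1
G(12) = mex{1,0,4,3,3} = 2
G(13) = mex{2,1,0,4,4} = 3
G(14) = mex{3,2,1,0,0} = 4
G(15) = mex{4,3,2,1,1} = 0
G(n+5) = G(n) holds for n = 0,…,8 (a full window of length max(S) = 9), so the sequence is purely periodic with period 5.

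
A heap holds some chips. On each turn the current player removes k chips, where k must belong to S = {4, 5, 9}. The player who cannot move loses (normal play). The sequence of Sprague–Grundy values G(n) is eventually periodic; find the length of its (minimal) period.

13

n :  0  1  2  3  4  5  6  7  8  9 10 11 12 13 14 15 16 17 18 19 20 21 22 23 24 25 26 27
G :  0  0  0  0  1  1  1  1  2  2  2  2  3  0  0  0  0  1  1  1  1  2  2  2  2  3  0  0
G(n+13) = G(n) holds for n = 0,…,8 (a full window of length max(S) = 9), so the sequence is purely periodic with period 13.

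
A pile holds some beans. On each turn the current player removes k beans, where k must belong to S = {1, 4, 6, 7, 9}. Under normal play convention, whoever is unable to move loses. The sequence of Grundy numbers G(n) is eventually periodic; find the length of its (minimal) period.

13

G(0) = 0
G(1) = mex{0} = 1
G(2) = mex{1} = 0
G(3) = mex{0} = 1
G(4) = mex{1,0} = 2
G(5) = mex{2,1} = 0
G(6) = mex{0,0,0} = 1
G(7) = mex{1,1,1,0} = 2
G(8) = mex{2,2,0,1} = 3
G(9) = mex{3,0,1,0,0} = 2
G(10) = mex{2,1,2,1,1} = 0
G(11) = mex{0,2,0,2,0} = 1
G(12) = mex{1,3,1,0,1} = 2
G(13) = mex{2,2,2,1,2} = 0
G(14) = mex{0,0,3,2,0} = 1
G(15) = mex{1,1,2,3,1} = 0
G(16) = mex{0,2,0,2,2} = 1
G(17) = mex{1,0,1,0,3} = 2
G(18) = mex{2,1,2,1,2} = 0
G(19) = mex{0,0,0,2,0} = 1
G(20) = mex{1,1,1,0,1} = 2
G(21) = mex{2,2,0,1,2} = 3
G(22) = mex{3,0,1,0,0} = 2
G(23) = mex{2,1,2,1,1} = 0
G(24) = mex{0,2,0,2,0} = 1
G(25) = mex{1,3,1,0,1} = 2
G(26) = mex{2,2,2,1,2} = 0
G(27) = mex{0,0,3,2,0} = 1
G(n+13) = G(n) holds for n = 0,…,8 (a full window of length max(S) = 9), so the sequence is purely periodic with period 13.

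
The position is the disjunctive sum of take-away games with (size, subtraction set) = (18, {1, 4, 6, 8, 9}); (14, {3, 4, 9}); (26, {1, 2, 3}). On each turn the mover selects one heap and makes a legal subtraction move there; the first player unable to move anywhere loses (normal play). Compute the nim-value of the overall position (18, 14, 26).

Heap A, S = {1, 4, 6, 8, 9}:
n :  0  1  2  3  4  5  6  7  8  9 10 11 12 13 14 15 16 17 18
G :  0  1  0  1  2  0  1  0  1  2  3  2  0  1  2  3  2  0  1
G_A(18) = 1.
Heap B, S = {3, 4, 9}:
G(0) = 0
G(1) = mex{} = 0
G(2) = mex{} = 0
G(3) = mex{0} = 1
G(4) = mex{0,0} = 1
G(5) = mex{0,0} = 1
G(6) = mex{1,0} = 2
G(7) = mex{1,1} = 0
G(8) = mex{1,1} = 0
G(9) = mex{2,1,0} = 3
G(10) = mex{0,2,0} = 1
G(11) = mex{0,0,0} = 1
G(12) = mex{3,0,1} = 2
G(13) = mex{1,3,1} = 0
G(14) = mex{1,1,1} = 0
G_B(14) = 0.
Heap C, S = {1, 2, 3}:
G(0) = 0
G(1) = mex{0} = 1
G(2) = mex{1,0} = 2
G(3) = mex{2,1,0} = 3
G(4) = mex{3,2,1} = 0
G(5) = mex{0,3,2} = 1
G(6) = mex{1,0,3} = 2
G(7) = mex{2,1,0} = 3
G(8) = mex{3,2,1} = 0
G(9) = mex{0,3,2} = 1
G(10) = mex{1,0,3} = 2
G(11) = mex{2,1,0} = 3
G(12) = mex{3,2,1} = 0
G(13) = mex{0,3,2} = 1
G(14) = mex{1,0,3} = 2
G(15) = mex{2,1,0} = 3
G(16) = mex{3,2,1} = 0
G(17) = mex{0,3,2} = 1
G(18) = mex{1,0,3} = 2
G(19) = mex{2,1,0} = 3
G(20) = mex{3,2,1} = 0
G(21) = mex{0,3,2} = 1
G(22) = mex{1,0,3} = 2
G(23) = mex{2,1,0} = 3
G(24) = mex{3,2,1} = 0
G(25) = mex{0,3,2} = 1
G(26) = mex{1,0,3} = 2
G_C(26) = 2.
Combined Grundy value = 1 ⊕ 0 ⊕ 2 = 3.

3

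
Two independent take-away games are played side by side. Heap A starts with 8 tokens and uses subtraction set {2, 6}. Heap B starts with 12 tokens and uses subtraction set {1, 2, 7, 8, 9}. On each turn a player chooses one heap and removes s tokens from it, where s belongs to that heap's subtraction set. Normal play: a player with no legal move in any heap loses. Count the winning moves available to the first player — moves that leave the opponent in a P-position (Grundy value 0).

Heap A, S = {2, 6}:
G(0) = 0
G(1) = mex{} = 0
G(2) = mex{0} = 1
G(3) = mex{0} = 1
G(4) = mex{1} = 0
G(5) = mex{1} = 0
G(6) = mex{0,0} = 1
G(7) = mex{0,0} = 1
G(8) = mex{1,1} = 0
G_A(8) = 0.
Heap B, S = {1, 2, 7, 8, 9}:
n :  0  1  2  3  4  5  6  7  8  9 10 11 12
G :  0  1  2  0  1  2  0  1  2  3  4  5  3
G_B(12) = 3.
Combined Grundy value = 0 ⊕ 3 = 3.
A winning move leaves total XOR = 0, i.e. changes one component's Grundy value g to g ⊕ X where X is the current total.
Heap A: need g' = 0⊕3 = 3. Options: 8−2→G=1, 8−6→G=1. Hits: 0.
Heap B: need g' = 3⊕3 = 0. Options: 12−1→G=5, 12−2→G=4, 12−7→G=2, 12−8→G=1, 12−9→G=0. Hits: 1.

1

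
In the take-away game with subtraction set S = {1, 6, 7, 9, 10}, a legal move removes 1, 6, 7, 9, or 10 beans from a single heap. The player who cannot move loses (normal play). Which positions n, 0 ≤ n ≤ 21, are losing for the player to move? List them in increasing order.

G(0) = 0
G(1) = mex{0} = 1
G(2) = mex{1} = 0
G(3) = mex{0} = 1
G(4) = mex{1} = 0
G(5) = mex{0} = 1
G(6) = mex{1,0} = 2
G(7) = mex{2,1,0} = 3
G(8) = mex{3,0,1} = 2
G(9) = mex{2,1,0,0} = 3
G(10) = mex{3,0,1,1,0} = 2
G(11) = mex{2,1,0,0,1} = 3
G(12) = mex{3,2,1,1,0} = 4
G(13) = mex{4,3,2,0,1} = 5
G(14) = mex{5,2,3,1,0} = 4
G(15) = mex{4,3,2,2,1} = 0
G(16) = mex{0,2,3,3,2} = 1
G(17) = mex{1,3,2,2,3} = 0
G(18) = mex{0,4,3,3,2} = 1
G(19) = mex{1,5,4,2,3} = 0
G(20) = mex{0,4,5,3,2} = 1
G(21) = mex{1,0,4,4,3} = 2
P-positions are exactly the n with G(n) = 0.

0, 2, 4, 15, 17, 19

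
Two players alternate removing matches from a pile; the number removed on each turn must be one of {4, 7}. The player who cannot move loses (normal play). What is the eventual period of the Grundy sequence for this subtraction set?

n :  0  1  2  3  4  5  6  7  8  9 10 11 12 13 14 15 16 17 18 19 20 21 22 23
G :  0  0  0  0  1  1  1  1  2  2  2  0  0  0  0  1  1  1  1  2  2  2  0  0
G(n+11) = G(n) holds for n = 0,…,6 (a full window of length max(S) = 7), so the sequence is purely periodic with period 11.

11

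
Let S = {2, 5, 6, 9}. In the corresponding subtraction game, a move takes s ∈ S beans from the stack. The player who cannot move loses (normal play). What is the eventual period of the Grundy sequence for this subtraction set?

n :  0  1  2  3  4  5  6  7  8  9 10 11 12 13 14 15 16 17 18 19 20 21 22 23
G :  0  0  1  1  0  2  1  3  0  2  1  0  0  1  1  0  2  1  3  0  2  1  0  0
G(n+11) = G(n) holds for n = 0,…,8 (a full window of length max(S) = 9), so the sequence is purely periodic with period 11.

11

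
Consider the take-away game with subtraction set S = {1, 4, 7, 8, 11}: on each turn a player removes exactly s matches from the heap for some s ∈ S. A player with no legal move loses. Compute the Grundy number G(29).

n :  0  1  2  3  4  5  6  7  8  9 10 11 12 13 14 15 16 17 18 19 20 21 22 23 24 25 26 27 28 29
G :  0  1  0  1  2  0  1  2  3  2  3  4  5  3  0  1  4  0  1  0  1  2  3  2  5  3  2  3  4  0

0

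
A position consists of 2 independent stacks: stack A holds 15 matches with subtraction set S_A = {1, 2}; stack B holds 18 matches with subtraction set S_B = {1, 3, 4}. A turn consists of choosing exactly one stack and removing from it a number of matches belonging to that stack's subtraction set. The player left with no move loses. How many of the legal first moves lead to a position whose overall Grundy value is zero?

2

Stack A, S = {1, 2}:
n :  0  1  2  3  4  5  6  7  8  9 10 11 12 13 14 15
G :  0  1  2  0  1  2  0  1  2  0  1  2  0  1  2  0
G_A(15) = 0.
Stack B, S = {1, 3, 4}:
n :  0  1  2  3  4  5  6  7  8  9 10 11 12 13 14 15 16 17 18
G :  0  1  0  1  2  3  2  0  1  0  1  2  3  2  0  1  0  1  2
G_B(18) = 2.
Combined Grundy value = 0 ⊕ 2 = 2.
A winning move leaves total XOR = 0, i.e. changes one component's Grundy value g to g ⊕ X where X is the current total.
Stack A: need g' = 0⊕2 = 2. Options: 15−1→G=2, 15−2→G=1. Hits: 1.
Stack B: need g' = 2⊕2 = 0. Options: 18−1→G=1, 18−3→G=1, 18−4→G=0. Hits: 1.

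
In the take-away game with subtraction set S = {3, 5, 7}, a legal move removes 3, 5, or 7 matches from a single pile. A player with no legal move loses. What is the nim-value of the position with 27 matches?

2

G(0) = 0
G(1) = mex{} = 0
G(2) = mex{} = 0
G(3) = mex{0} = 1
G(4) = mex{0} = 1
G(5) = mex{0,0} = 1
G(6) = mex{1,0} = 2
G(7) = mex{1,0,0} = 2
G(8) = mex{1,1,0} = 2
G(9) = mex{2,1,0} = 3
G(10) = mex{2,1,1} = 0
G(11) = mex{2,2,1} = 0
G(12) = mex{3,2,1} = 0
G(13) = mex{0,2,2} = 1
G(14) = mex{0,3,2} = 1
G(15) = mex{0,0,2} = 1
G(16) = mex{1,0,3} = 2
G(17) = mex{1,0,0} = 2
G(18) = mex{1,1,0} = 2
G(19) = mex{2,1,0} = 3
G(20) = mex{2,1,1} = 0
G(21) = mex{2,2,1} = 0
G(22) = mex{3,2,1} = 0
G(23) = mex{0,2,2} = 1
G(24) = mex{0,3,2} = 1
G(25) = mex{0,0,2} = 1
G(26) = mex{1,0,3} = 2
G(27) = mex{1,0,0} = 2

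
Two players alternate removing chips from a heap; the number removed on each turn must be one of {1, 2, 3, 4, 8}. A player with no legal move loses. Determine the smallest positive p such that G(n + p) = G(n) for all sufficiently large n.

n :  0  1  2  3  4  5  6  7  8  9 10 11 12 13 14
G :  0  1  2  3  4  0  1  2  3  4  0  1  2  3  4
G(n+5) = G(n) holds for n = 0,…,7 (a full window of length max(S) = 8), so the sequence is purely periodic with period 5.

5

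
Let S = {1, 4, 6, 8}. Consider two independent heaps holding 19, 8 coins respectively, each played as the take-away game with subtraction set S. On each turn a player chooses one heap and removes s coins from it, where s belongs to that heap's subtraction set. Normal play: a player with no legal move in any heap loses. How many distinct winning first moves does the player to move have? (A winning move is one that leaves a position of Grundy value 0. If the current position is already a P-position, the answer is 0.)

All heaps use S = {1, 4, 6, 8}:
G(0) = 0
G(1) = mex{0} = 1
G(2) = mex{1} = 0
G(3) = mex{0} = 1
G(4) = mex{1,0} = 2
G(5) = mex{2,1} = 0
G(6) = mex{0,0,0} = 1
G(7) = mex{1,1,1} = 0
G(8) = mex{0,2,0,0} = 1
G(9) = mex{1,0,1,1} = 2
G(10) = mex{2,1,2,0} = 3
G(11) = mex{3,0,0,1} = 2
G(12) = mex{2,1,1,2} = 0
G(13) = mex{0,2,0,0} = 1
G(14) = mex{1,3,1,1} = 0
G(15) = mex{0,2,2,0} = 1
G(16) = mex{1,0,3,1} = 2
G(17) = mex{2,1,2,2} = 0
G(18) = mex{0,0,0,3} = 1
G(19) = mex{1,1,1,2} = 0
Heap A: G(19) = 0.
Heap B: G(8) = 1.
Combined Grundy value = 0 ⊕ 1 = 1.
A winning move leaves total XOR = 0, i.e. changes one component's Grundy value g to g ⊕ X where X is the current total.
Heap A: need g' = 0⊕1 = 1. Options: 19−1→G=1, 19−4→G=1, 19−6→G=1, 19−8→G=2. Hits: 3.
Heap B: need g' = 1⊕1 = 0. Options: 8−1→G=0, 8−4→G=2, 8−6→G=0, 8−8→G=0. Hits: 3.

6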